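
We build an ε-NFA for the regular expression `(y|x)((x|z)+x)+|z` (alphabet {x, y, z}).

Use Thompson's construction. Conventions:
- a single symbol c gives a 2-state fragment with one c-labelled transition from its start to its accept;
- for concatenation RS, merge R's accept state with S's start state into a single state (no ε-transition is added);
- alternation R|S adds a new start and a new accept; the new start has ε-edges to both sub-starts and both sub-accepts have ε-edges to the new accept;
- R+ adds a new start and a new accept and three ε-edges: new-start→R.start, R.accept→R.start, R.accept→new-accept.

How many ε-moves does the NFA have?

Recursing over subexpressions:
Each of the 6 symbol leaves contributes 0 ε-transitions.
  y|x : 4 ε-transitions
  x|z : 4 ε-transitions
  (x|z)+ : 7 ε-transitions
  (x|z)+x : 7 ε-transitions
  ((x|z)+x)+ : 10 ε-transitions
  (y|x)((x|z)+x)+ : 14 ε-transitions
  (y|x)((x|z)+x)+|z : 18 ε-transitions

18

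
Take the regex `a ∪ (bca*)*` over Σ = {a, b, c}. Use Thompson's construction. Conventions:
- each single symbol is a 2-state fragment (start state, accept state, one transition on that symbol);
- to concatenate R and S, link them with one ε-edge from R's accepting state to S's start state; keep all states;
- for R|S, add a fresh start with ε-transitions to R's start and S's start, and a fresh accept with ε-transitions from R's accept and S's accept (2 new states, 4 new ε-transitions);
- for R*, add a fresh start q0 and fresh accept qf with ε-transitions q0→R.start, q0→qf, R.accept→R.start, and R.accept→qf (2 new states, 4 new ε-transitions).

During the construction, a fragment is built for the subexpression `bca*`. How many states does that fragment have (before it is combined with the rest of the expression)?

8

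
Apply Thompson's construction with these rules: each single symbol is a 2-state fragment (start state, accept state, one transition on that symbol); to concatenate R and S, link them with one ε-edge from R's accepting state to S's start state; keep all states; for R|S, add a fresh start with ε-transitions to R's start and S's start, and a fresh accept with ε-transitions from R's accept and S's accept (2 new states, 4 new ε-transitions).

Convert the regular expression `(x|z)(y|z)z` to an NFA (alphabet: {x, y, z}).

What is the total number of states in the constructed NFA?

14

Recursing over subexpressions:
Each of the 5 symbol leaves contributes a 2-state fragment.
  x|z : 6 states
  y|z : 6 states
  (x|z)(y|z)z : 14 states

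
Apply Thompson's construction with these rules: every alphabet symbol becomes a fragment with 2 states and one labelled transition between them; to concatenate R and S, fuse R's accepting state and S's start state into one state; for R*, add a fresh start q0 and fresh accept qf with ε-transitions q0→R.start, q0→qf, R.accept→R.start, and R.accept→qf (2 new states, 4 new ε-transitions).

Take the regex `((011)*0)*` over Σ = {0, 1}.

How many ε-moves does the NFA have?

8

By structural recursion:
Each of the 4 symbol leaves contributes 0 ε-transitions.
  011 : 0 ε-transitions
  (011)* : 4 ε-transitions
  (011)*0 : 4 ε-transitions
  ((011)*0)* : 8 ε-transitions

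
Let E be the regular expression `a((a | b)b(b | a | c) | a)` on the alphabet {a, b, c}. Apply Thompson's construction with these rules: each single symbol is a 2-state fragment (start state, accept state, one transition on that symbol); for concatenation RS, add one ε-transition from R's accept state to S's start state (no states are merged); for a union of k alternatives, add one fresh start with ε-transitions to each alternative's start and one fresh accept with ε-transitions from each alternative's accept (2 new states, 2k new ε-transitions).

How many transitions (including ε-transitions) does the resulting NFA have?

Bottom-up over the parse tree:
Each of the 8 symbol leaves contributes 1 transition (1 symbol, 0 ε).
  a | b — 6 transitions (2 symbol, 4 ε)
  b | a | c — 9 transitions (3 symbol, 6 ε)
  (a | b)b(b | a | c) — 18 transitions (6 symbol, 12 ε)
  (a | b)b(b | a | c) | a — 23 transitions (7 symbol, 16 ε)
  a((a | b)b(b | a | c) | a) — 25 transitions (8 symbol, 17 ε)

25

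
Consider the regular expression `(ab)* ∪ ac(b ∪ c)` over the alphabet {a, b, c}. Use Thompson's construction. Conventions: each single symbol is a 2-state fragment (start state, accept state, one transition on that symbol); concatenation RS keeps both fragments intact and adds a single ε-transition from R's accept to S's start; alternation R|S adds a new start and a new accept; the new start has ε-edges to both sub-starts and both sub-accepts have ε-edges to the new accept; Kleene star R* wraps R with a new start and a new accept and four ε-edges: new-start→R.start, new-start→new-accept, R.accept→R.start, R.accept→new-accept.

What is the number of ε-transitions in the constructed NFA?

15

Per subexpression:
Each of the 6 symbol leaves contributes 0 ε-transitions.
  ab : 1 ε-transition
  (ab)* : 5 ε-transitions
  b ∪ c : 4 ε-transitions
  ac(b ∪ c) : 6 ε-transitions
  (ab)* ∪ ac(b ∪ c) : 15 ε-transitions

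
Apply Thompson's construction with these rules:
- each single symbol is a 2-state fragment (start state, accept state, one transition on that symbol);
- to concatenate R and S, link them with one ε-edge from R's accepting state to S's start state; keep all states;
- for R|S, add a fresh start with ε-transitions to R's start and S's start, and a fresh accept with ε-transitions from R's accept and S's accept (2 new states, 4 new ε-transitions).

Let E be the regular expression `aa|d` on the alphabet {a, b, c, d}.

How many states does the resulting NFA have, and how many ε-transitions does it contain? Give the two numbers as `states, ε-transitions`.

8, 5

By structural recursion:
Each of the 3 symbol leaves contributes 2 states and 0 ε-transitions.
  aa — 4 states, 1 ε-transition
  aa|d — 8 states, 5 ε-transitions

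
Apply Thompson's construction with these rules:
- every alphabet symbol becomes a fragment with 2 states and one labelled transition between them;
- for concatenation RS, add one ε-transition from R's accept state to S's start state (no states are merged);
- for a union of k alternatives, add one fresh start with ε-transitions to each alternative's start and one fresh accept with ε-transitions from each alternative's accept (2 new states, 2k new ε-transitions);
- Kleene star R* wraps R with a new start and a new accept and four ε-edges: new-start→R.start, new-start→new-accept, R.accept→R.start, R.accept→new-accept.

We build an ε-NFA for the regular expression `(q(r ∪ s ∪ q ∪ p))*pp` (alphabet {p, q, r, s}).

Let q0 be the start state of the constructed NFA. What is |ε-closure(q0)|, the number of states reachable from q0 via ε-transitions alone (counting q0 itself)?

4

Let C(F) = |ε-closure(F.start)| within fragment F, and note whether F accepts ε. Symbol fragments have C = 1 and do not accept ε. Then:
  r ∪ s ∪ q ∪ p — C = 1 + 1 + 1 + 1 + 1 = 5 (the new accept is not ε-reachable since no branch accepts ε)
  q(r ∪ s ∪ q ∪ p) — same as the first factor's closure: C = 1
  (q(r ∪ s ∪ q ∪ p))* — C = 1 (new start) + 1 (body) + 1 (new accept) = 3
  (q(r ∪ s ∪ q ∪ p))*pp — the left operand accepts ε, so the closure extends into the next operand (via the concat ε-link); C = 3 + 1 = 4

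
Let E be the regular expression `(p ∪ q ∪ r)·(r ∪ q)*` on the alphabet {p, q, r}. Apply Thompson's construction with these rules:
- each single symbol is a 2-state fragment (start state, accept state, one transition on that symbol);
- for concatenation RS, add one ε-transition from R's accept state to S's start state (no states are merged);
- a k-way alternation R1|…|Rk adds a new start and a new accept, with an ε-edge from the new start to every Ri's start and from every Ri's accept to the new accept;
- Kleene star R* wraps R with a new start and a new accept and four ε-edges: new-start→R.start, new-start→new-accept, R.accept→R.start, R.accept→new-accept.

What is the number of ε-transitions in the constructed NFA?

15

By structural recursion:
Each of the 5 symbol leaves contributes 0 ε-transitions.
  p ∪ q ∪ r → 6 ε-transitions
  r ∪ q → 4 ε-transitions
  (r ∪ q)* → 8 ε-transitions
  (p ∪ q ∪ r)·(r ∪ q)* → 15 ε-transitions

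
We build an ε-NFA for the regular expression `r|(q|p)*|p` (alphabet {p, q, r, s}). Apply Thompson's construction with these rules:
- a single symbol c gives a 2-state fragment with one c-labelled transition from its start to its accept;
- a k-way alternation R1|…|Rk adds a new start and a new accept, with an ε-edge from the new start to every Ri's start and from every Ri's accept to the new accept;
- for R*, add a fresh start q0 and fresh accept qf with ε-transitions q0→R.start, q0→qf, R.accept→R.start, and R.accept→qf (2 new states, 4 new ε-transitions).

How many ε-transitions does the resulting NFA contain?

Bottom-up over the parse tree:
Each of the 4 symbol leaves contributes 0 ε-transitions.
  q|p : 4 ε-transitions
  (q|p)* : 8 ε-transitions
  r|(q|p)*|p : 14 ε-transitions

14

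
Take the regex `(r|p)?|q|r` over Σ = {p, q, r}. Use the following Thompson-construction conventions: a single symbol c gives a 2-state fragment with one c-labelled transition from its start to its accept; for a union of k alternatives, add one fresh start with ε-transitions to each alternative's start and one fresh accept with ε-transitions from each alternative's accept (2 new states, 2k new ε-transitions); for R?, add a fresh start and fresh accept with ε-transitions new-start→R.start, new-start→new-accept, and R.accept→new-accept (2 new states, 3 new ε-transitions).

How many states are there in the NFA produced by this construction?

Per subexpression:
Each of the 4 symbol leaves contributes a 2-state fragment.
  r|p → 6 states
  (r|p)? → 8 states
  (r|p)?|q|r → 14 states

14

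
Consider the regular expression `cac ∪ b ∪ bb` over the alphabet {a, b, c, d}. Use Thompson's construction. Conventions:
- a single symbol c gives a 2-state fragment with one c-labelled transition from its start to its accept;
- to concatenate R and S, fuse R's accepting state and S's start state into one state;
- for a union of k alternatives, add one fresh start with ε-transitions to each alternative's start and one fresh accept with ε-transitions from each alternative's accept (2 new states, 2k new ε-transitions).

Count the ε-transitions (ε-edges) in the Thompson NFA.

6

By structural recursion:
Each of the 6 symbol leaves contributes 0 ε-transitions.
  cac = 0 ε-transitions
  bb = 0 ε-transitions
  cac ∪ b ∪ bb = 6 ε-transitions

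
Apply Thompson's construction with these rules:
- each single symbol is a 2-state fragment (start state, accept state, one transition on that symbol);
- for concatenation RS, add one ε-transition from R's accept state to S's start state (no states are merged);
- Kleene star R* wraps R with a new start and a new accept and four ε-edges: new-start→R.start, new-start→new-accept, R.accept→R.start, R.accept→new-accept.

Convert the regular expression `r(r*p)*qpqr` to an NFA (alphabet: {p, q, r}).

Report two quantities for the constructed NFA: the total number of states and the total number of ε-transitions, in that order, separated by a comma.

Recursing over subexpressions:
Each of the 7 symbol leaves contributes 2 states and 0 ε-transitions.
  r* → 4 states, 4 ε-transitions
  r*p → 6 states, 5 ε-transitions
  (r*p)* → 8 states, 9 ε-transitions
  r(r*p)*qpqr → 18 states, 14 ε-transitions

18, 14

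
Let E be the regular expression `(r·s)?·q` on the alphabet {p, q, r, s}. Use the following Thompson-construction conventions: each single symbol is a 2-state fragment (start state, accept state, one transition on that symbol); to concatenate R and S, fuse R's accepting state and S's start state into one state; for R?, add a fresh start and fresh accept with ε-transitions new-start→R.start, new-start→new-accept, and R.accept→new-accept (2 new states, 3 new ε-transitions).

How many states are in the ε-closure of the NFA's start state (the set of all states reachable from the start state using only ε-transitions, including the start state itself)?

Compute the ε-closure size of each fragment's start state recursively; a symbol fragment's start has no outgoing ε-edge, so its closure is just itself (size 1).
  r·s — same as the first factor's closure: |ε-closure| = 1
  (r·s)? — new start has ε-edges to the inner start and to the new accept, so |ε-closure| = 2 + 1 = 3
  (r·s)?·q — |ε-closure| = 3 + (1−1) = 3 (closure spills across the concat boundary because the left factor accepts ε)

3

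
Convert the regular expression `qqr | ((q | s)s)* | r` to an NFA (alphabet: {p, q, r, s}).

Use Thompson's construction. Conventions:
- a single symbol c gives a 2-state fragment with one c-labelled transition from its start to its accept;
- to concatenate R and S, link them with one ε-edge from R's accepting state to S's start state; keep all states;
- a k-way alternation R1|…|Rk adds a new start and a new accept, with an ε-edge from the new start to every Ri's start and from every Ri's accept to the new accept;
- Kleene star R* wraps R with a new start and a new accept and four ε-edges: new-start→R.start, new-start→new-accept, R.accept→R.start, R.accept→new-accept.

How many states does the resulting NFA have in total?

Per subexpression:
Each of the 7 symbol leaves contributes a 2-state fragment.
  qqr — 6 states
  q | s — 6 states
  (q | s)s — 8 states
  ((q | s)s)* — 10 states
  qqr | ((q | s)s)* | r — 20 states

20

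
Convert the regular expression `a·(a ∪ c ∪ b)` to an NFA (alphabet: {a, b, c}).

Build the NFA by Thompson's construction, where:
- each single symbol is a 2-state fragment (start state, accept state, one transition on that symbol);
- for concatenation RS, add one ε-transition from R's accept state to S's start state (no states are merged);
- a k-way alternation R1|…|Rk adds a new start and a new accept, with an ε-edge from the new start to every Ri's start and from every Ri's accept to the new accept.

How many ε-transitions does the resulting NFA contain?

Recursing over subexpressions:
Each of the 4 symbol leaves contributes 0 ε-transitions.
  a ∪ c ∪ b = 6 ε-transitions
  a·(a ∪ c ∪ b) = 7 ε-transitions

7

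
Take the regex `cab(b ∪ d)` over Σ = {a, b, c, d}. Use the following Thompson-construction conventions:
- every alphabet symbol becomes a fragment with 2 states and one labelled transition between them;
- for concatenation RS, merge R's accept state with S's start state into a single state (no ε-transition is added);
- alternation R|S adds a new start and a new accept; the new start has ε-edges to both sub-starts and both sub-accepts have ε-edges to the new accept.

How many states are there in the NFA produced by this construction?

Building bottom-up:
Each of the 5 symbol leaves contributes a 2-state fragment.
  b ∪ d → 6 states
  cab(b ∪ d) → 9 states

9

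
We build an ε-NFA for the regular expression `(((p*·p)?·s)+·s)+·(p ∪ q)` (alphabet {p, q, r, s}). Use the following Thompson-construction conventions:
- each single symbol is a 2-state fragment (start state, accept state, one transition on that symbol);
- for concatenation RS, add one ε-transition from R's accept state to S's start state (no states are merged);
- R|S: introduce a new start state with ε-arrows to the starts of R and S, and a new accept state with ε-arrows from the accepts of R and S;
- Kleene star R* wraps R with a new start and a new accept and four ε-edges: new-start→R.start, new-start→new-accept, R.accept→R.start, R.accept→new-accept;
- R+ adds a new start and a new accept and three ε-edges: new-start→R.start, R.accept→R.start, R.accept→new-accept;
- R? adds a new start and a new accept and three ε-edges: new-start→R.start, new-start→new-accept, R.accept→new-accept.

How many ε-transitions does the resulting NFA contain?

Bottom-up over the parse tree:
Each of the 6 symbol leaves contributes 0 ε-transitions.
  p* = 4 ε-transitions
  p*·p = 5 ε-transitions
  (p*·p)? = 8 ε-transitions
  (p*·p)?·s = 9 ε-transitions
  ((p*·p)?·s)+ = 12 ε-transitions
  ((p*·p)?·s)+·s = 13 ε-transitions
  (((p*·p)?·s)+·s)+ = 16 ε-transitions
  p ∪ q = 4 ε-transitions
  (((p*·p)?·s)+·s)+·(p ∪ q) = 21 ε-transitions

21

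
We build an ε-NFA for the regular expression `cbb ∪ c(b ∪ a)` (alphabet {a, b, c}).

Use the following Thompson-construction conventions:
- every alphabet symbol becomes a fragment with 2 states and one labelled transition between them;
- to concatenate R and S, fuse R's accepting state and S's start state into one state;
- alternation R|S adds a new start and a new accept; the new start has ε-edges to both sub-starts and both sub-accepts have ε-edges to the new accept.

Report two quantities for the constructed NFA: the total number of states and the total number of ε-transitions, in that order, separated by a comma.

13, 8

By structural recursion:
Each of the 6 symbol leaves contributes 2 states and 0 ε-transitions.
  cbb — 4 states, 0 ε-transitions
  b ∪ a — 6 states, 4 ε-transitions
  c(b ∪ a) — 7 states, 4 ε-transitions
  cbb ∪ c(b ∪ a) — 13 states, 8 ε-transitions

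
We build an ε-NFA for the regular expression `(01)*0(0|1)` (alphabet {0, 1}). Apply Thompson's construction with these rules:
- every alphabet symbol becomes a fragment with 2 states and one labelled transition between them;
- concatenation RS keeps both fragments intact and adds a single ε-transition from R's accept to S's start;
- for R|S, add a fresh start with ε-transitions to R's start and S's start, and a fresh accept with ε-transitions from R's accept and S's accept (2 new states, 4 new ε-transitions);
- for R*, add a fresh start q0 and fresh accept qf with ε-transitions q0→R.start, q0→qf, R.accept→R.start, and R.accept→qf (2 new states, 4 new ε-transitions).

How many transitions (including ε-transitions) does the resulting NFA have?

Recursing over subexpressions:
Each of the 5 symbol leaves contributes 1 transition (1 symbol, 0 ε).
  01 — 3 transitions (2 symbol, 1 ε)
  (01)* — 7 transitions (2 symbol, 5 ε)
  0|1 — 6 transitions (2 symbol, 4 ε)
  (01)*0(0|1) — 16 transitions (5 symbol, 11 ε)

16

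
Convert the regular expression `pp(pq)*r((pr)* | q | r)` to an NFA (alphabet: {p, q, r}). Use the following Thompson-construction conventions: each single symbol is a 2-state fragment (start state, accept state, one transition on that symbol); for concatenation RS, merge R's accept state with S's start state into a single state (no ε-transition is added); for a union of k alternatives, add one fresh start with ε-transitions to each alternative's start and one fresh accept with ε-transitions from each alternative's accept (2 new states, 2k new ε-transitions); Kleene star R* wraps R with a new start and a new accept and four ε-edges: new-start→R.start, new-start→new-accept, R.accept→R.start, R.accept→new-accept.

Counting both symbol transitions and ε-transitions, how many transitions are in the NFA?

23

By structural recursion:
Each of the 9 symbol leaves contributes 1 transition (1 symbol, 0 ε).
  pq — 2 transitions (2 symbol, 0 ε)
  (pq)* — 6 transitions (2 symbol, 4 ε)
  pr — 2 transitions (2 symbol, 0 ε)
  (pr)* — 6 transitions (2 symbol, 4 ε)
  (pr)* | q | r — 14 transitions (4 symbol, 10 ε)
  pp(pq)*r((pr)* | q | r) — 23 transitions (9 symbol, 14 ε)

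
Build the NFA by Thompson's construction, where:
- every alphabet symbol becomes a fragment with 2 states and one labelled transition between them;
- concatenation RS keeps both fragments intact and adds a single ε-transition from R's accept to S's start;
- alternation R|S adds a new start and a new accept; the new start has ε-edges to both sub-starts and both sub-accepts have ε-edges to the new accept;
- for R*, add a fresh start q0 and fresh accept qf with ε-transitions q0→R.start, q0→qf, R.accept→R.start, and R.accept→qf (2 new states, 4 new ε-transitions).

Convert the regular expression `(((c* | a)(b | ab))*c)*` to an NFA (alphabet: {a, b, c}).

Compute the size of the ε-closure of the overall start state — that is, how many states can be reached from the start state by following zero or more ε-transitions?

14

Work bottom-up. For each fragment F, track |ε-closure(F.start)| and whether F's accept lies in that closure (i.e. whether F accepts ε). A single-symbol fragment has closure size 1 and does not accept ε.
  c* → |closure| = 1 (new start) + 1 (body) + 1 (new accept) = 3
  c* | a → |closure| = 1 (new start) + (3 + 1) + 1 (new accept, since some branch ε-reaches its own accept) = 6
  ab → |closure| equals the left operand's closure size = 1 (its accept is not ε-reachable, so the closure stops there)
  b | ab → |closure| = 1 + 1 + 1 = 3 (the new accept is not ε-reachable since no branch accepts ε)
  (c* | a)(b | ab) → |closure| = 6 + 3 = 9 (closure spills across the concat boundary because the left factor accepts ε)
  ((c* | a)(b | ab))* → |closure| = 1 (new start) + 9 (body) + 1 (new accept) = 11
  ((c* | a)(b | ab))*c → |closure| = 11 + 1 = 12 (closure spills across the concat boundary because the left factor accepts ε)
  (((c* | a)(b | ab))*c)* → new start has ε-edges to the inner start and to the new accept, so |closure| = 2 + 12 = 14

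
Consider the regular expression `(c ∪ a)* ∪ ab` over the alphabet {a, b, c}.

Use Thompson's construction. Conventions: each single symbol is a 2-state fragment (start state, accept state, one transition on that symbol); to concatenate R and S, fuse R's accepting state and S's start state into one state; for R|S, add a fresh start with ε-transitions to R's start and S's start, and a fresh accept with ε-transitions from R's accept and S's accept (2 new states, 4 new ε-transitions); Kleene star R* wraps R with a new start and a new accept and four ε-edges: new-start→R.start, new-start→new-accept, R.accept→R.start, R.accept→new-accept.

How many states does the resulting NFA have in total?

Building bottom-up:
Each of the 4 symbol leaves contributes a 2-state fragment.
  c ∪ a = 6 states
  (c ∪ a)* = 8 states
  ab = 3 states
  (c ∪ a)* ∪ ab = 13 states

13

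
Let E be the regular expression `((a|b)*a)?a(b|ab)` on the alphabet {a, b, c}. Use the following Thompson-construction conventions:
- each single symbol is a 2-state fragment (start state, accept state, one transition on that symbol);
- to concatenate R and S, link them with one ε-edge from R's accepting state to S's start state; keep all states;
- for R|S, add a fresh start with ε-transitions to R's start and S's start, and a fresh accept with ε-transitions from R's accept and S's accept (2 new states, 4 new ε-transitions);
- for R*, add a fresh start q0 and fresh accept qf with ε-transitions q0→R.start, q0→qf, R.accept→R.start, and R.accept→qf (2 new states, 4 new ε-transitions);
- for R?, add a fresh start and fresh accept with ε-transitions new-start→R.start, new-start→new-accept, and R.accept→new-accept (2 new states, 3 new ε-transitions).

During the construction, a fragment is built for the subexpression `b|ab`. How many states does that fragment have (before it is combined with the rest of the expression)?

Fragment for `b|ab`:
Each of the 3 symbol leaves contributes a 2-state fragment.
  ab — 4 states
  b|ab — 8 states

8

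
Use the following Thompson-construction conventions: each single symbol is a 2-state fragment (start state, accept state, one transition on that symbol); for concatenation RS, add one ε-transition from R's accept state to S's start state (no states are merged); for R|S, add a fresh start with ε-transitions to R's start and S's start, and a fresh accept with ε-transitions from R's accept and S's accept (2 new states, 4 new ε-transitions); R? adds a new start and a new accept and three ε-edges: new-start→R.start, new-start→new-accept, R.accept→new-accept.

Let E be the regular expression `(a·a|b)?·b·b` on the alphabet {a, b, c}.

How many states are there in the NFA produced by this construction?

Per subexpression:
Each of the 5 symbol leaves contributes a 2-state fragment.
  a·a : 4 states
  a·a|b : 8 states
  (a·a|b)? : 10 states
  (a·a|b)?·b·b : 14 states

14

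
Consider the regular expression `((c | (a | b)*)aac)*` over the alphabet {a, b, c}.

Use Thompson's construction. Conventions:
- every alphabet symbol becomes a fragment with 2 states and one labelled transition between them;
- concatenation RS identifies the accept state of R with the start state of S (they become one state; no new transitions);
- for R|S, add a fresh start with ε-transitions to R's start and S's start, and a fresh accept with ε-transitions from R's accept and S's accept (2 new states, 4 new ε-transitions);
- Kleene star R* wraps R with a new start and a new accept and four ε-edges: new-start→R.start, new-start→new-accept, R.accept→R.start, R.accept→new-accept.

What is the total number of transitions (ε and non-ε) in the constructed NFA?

22

Per subexpression:
Each of the 6 symbol leaves contributes 1 transition (1 symbol, 0 ε).
  a | b — 6 transitions (2 symbol, 4 ε)
  (a | b)* — 10 transitions (2 symbol, 8 ε)
  c | (a | b)* — 15 transitions (3 symbol, 12 ε)
  (c | (a | b)*)aac — 18 transitions (6 symbol, 12 ε)
  ((c | (a | b)*)aac)* — 22 transitions (6 symbol, 16 ε)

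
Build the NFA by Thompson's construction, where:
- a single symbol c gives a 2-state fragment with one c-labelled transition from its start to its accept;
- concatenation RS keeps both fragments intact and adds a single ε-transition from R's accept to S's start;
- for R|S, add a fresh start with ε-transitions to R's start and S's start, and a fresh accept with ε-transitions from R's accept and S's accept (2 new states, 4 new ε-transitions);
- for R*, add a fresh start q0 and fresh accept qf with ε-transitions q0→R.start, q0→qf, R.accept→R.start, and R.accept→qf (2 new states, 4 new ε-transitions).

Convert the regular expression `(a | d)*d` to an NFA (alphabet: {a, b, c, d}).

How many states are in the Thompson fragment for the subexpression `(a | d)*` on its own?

Fragment for `(a | d)*`:
Each of the 2 symbol leaves contributes a 2-state fragment.
  a | d → 6 states
  (a | d)* → 8 states

8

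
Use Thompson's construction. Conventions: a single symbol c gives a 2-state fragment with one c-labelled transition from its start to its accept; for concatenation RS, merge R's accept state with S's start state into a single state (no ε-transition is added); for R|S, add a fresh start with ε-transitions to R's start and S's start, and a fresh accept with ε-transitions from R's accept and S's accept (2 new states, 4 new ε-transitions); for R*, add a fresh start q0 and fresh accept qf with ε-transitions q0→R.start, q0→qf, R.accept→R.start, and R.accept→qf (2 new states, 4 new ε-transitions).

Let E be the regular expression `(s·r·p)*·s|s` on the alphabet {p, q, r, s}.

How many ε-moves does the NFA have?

8

Bottom-up over the parse tree:
Each of the 5 symbol leaves contributes 0 ε-transitions.
  s·r·p → 0 ε-transitions
  (s·r·p)* → 4 ε-transitions
  (s·r·p)*·s → 4 ε-transitions
  (s·r·p)*·s|s → 8 ε-transitions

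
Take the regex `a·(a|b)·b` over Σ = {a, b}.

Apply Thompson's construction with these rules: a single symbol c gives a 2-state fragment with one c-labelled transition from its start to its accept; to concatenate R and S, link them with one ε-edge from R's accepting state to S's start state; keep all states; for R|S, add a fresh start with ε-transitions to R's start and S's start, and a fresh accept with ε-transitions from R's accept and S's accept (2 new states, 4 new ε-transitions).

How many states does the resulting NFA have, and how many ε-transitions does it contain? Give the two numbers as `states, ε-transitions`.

Building bottom-up:
Each of the 4 symbol leaves contributes 2 states and 0 ε-transitions.
  a|b = 6 states, 4 ε-transitions
  a·(a|b)·b = 10 states, 6 ε-transitions

10, 6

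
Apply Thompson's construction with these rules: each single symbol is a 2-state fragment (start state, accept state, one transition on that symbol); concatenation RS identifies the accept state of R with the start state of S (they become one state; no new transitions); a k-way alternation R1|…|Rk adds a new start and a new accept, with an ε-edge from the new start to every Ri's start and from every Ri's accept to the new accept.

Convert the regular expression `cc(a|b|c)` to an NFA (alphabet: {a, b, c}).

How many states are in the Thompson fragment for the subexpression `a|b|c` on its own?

8

Fragment for `a|b|c`:
Each of the 3 symbol leaves contributes a 2-state fragment.
  a|b|c → 8 states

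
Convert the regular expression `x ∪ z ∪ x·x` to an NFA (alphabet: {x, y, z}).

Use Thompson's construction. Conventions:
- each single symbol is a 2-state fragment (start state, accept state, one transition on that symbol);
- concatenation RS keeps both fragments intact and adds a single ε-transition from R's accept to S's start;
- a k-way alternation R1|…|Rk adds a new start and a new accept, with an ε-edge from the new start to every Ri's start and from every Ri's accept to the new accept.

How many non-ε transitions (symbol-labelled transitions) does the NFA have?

By structural recursion:
Each of the 4 symbol leaves contributes exactly 1 symbol transition.
  x·x : 2 symbol transitions
  x ∪ z ∪ x·x : 4 symbol transitions

4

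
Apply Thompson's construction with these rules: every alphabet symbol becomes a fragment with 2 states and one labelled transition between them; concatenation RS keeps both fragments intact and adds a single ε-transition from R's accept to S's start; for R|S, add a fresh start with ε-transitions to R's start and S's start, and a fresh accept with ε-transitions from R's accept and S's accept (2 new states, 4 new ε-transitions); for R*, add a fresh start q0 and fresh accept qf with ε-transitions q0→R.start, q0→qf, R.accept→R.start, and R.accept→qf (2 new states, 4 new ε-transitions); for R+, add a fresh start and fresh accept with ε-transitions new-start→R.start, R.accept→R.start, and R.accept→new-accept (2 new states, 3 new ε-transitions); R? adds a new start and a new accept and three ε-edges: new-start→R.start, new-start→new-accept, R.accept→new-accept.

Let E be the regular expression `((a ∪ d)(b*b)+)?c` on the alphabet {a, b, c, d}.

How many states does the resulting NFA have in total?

18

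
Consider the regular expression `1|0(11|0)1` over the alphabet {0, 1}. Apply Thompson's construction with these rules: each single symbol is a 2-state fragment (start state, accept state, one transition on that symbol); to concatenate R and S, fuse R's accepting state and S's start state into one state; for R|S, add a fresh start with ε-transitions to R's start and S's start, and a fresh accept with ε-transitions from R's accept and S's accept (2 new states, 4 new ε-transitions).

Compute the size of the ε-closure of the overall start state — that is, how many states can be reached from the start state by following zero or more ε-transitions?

3

Work bottom-up. For each fragment F, track |ε-closure(F.start)| and whether F's accept lies in that closure (i.e. whether F accepts ε). A single-symbol fragment has closure size 1 and does not accept ε.
  11 — same as the first factor's closure: |ε-closure| = 1
  11|0 — new start ε-reaches every alternative's start; none of them accept ε, so the new accept is not reached: |ε-closure| = 1 + 1 + 1 = 3
  0(11|0)1 — |ε-closure| equals the left operand's closure size = 1 (its accept is not ε-reachable, so the closure stops there)
  1|0(11|0)1 — new start ε-reaches every alternative's start; none of them accept ε, so the new accept is not reached: |ε-closure| = 1 + 1 + 1 = 3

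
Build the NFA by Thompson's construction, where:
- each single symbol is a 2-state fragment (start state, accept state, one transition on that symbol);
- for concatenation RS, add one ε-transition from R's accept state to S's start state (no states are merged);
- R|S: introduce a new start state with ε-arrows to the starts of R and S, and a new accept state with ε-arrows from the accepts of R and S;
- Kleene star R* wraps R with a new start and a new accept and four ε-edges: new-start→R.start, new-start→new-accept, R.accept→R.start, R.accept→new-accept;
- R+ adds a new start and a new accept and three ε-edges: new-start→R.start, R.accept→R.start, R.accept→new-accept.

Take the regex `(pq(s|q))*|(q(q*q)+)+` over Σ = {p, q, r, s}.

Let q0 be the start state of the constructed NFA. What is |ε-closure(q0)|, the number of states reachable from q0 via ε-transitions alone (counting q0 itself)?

7

Compute the ε-closure size of each fragment's start state recursively; a symbol fragment's start has no outgoing ε-edge, so its closure is just itself (size 1).
  s|q → |ε-closure| = 1 + 1 + 1 = 3 (the new accept is not ε-reachable since no branch accepts ε)
  pq(s|q) → same as the first factor's closure: |ε-closure| = 1
  (pq(s|q))* → the star's fresh start ε-reaches both the body's start and the fresh accept: |ε-closure| = 2 + 1 = 3
  q* → the star's fresh start ε-reaches both the body's start and the fresh accept: |ε-closure| = 2 + 1 = 3
  q*q → |ε-closure| = 3 + 1 = 4 (closure spills across the concat boundary because the left factor accepts ε)
  (q*q)+ → |ε-closure| = 1 + 4 = 5 (the body doesn't accept ε, so the new accept is not reached)
  q(q*q)+ → same as the first factor's closure: |ε-closure| = 1
  (q(q*q)+)+ → new start ε-reaches only the body's start; the new accept needs a symbol first: |ε-closure| = 1 + 1 = 2
  (pq(s|q))*|(q(q*q)+)+ → new start ε-reaches every alternative's start; at least one alternative accepts ε, so the union's new accept is reached too: |ε-closure| = 1 + 3 + 2 + 1 = 7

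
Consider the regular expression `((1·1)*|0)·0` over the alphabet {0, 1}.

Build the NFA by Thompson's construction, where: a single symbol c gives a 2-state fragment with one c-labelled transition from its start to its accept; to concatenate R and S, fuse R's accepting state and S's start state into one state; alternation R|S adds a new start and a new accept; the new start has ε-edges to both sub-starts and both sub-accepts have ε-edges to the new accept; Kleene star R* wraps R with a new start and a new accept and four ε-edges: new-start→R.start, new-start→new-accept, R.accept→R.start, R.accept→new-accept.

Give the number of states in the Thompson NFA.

10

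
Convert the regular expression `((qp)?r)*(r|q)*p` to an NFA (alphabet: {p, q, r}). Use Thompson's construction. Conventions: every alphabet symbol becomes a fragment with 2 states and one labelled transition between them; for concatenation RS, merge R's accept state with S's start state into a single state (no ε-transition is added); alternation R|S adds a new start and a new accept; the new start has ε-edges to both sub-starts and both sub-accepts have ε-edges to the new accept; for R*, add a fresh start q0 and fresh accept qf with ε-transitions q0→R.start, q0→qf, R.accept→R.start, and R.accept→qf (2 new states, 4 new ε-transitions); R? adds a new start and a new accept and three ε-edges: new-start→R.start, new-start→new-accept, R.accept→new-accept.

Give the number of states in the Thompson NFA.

Recursing over subexpressions:
Each of the 6 symbol leaves contributes a 2-state fragment.
  qp : 3 states
  (qp)? : 5 states
  (qp)?r : 6 states
  ((qp)?r)* : 8 states
  r|q : 6 states
  (r|q)* : 8 states
  ((qp)?r)*(r|q)*p : 16 states

16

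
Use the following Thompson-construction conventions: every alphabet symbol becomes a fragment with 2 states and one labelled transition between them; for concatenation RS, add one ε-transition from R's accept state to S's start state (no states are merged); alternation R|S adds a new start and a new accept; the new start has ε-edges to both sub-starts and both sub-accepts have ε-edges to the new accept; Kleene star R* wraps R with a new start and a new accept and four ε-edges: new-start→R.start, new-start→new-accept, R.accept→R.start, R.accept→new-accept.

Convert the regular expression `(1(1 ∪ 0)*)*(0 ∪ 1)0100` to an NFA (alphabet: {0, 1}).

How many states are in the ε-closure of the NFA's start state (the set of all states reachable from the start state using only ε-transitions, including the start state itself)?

6

Let C(F) = |ε-closure(F.start)| within fragment F, and note whether F accepts ε. Symbol fragments have C = 1 and do not accept ε. Then:
  1 ∪ 0 : new start ε-reaches every alternative's start; none of them accept ε, so the new accept is not reached: |closure| = 1 + 1 + 1 = 3
  (1 ∪ 0)* : new start has ε-edges to the inner start and to the new accept, so |closure| = 2 + 3 = 5
  1(1 ∪ 0)* : |closure| equals the left operand's closure size = 1 (its accept is not ε-reachable, so the closure stops there)
  (1(1 ∪ 0)*)* : the star's fresh start ε-reaches both the body's start and the fresh accept: |closure| = 2 + 1 = 3
  0 ∪ 1 : |closure| = 1 + 1 + 1 = 3 (the new accept is not ε-reachable since no branch accepts ε)
  (1(1 ∪ 0)*)*(0 ∪ 1)0100 : |closure| = 3 + 3 = 6 (closure spills across the concat boundary because the left factor accepts ε)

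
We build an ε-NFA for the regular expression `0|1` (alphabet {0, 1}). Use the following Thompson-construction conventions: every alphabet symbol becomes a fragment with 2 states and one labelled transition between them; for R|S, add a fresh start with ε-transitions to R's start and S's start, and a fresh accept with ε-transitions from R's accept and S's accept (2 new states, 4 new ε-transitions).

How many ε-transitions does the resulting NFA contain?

4

By structural recursion:
Each of the 2 symbol leaves contributes 0 ε-transitions.
  0|1 = 4 ε-transitions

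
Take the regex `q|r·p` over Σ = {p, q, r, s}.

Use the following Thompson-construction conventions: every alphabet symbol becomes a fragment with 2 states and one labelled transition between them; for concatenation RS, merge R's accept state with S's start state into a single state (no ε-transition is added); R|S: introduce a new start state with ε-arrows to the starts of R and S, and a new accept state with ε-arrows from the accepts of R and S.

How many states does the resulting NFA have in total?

7

Building bottom-up:
Each of the 3 symbol leaves contributes a 2-state fragment.
  r·p — 3 states
  q|r·p — 7 states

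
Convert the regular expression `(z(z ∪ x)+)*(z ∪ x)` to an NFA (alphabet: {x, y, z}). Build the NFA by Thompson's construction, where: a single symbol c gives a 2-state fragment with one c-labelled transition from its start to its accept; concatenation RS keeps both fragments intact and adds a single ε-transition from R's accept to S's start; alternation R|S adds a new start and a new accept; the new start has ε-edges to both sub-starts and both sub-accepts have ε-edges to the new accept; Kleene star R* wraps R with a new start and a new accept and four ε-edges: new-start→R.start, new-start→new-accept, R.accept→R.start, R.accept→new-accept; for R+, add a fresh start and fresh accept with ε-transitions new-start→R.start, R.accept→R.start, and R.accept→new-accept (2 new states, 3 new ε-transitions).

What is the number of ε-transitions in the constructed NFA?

17

Bottom-up over the parse tree:
Each of the 5 symbol leaves contributes 0 ε-transitions.
  z ∪ x : 4 ε-transitions
  (z ∪ x)+ : 7 ε-transitions
  z(z ∪ x)+ : 8 ε-transitions
  (z(z ∪ x)+)* : 12 ε-transitions
  z ∪ x : 4 ε-transitions
  (z(z ∪ x)+)*(z ∪ x) : 17 ε-transitions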